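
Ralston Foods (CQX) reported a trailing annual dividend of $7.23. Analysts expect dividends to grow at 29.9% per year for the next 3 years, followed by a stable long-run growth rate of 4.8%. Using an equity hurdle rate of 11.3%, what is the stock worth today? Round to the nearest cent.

Two-stage DDM. Project D₁…D_3 at 0.299, terminal growth 0.048, discount at r = 0.113.
D_1 = 9.3918
D_2 = 12.1999
D_3 = 15.8477
Terminal value at t=3: TV = D_4/(r−g) = 16.6084/(0.113−0.048) = 255.5134
P₀ = 9.3918/(1+0.113)^1 + 12.1999/(1+0.113)^2 + 15.8477/(1+0.113)^3 + 255.5134/(1+0.113)^3 = 215.1034

$215.10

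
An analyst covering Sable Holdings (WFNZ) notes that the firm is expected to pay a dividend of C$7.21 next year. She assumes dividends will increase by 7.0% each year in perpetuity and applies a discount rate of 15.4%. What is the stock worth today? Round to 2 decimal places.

Gordon growth model: P₀ = D₁/(r − g), with D₁ = 7.21 given directly.
P₀ = 7.2100 / (0.154 − 0.07) = 7.2100 / 0.084 = 85.8333

C$85.83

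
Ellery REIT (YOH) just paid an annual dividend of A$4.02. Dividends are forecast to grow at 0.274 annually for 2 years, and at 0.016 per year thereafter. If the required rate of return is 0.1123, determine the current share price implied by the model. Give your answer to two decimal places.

A$65.52

Two-stage DDM. Project D₁…D_2 at 0.274, terminal growth 0.016, discount at r = 0.1123.
D_1 = 5.1215
D_2 = 6.5248
Terminal value at t=2: TV = D_3/(r−g) = 6.6292/(0.1123−0.016) = 68.8386
P₀ = 5.1215/(1+0.1123)^1 + 6.5248/(1+0.1123)^2 + 68.8386/(1+0.1123)^2 = 65.5183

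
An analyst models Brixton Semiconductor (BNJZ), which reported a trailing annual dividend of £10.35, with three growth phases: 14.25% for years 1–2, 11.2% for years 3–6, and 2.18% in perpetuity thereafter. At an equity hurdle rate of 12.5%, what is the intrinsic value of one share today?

Three-stage DDM. Project D₁…D_6; terminal Gordon value at t=6 with g = 0.0218; discount at r = 0.125.
D_1 = 11.8249
D_2 = 13.5099
D_3 = 15.0230
D_4 = 16.7056
D_5 = 18.5766
D_6 = 20.6572
TV_6 = 21.1075/(0.125−0.0218) = 204.5305
P₀ = Σ Dₜ/(1+r)ᵗ + TV_6/(1+r)^6 = 163.5530

£163.55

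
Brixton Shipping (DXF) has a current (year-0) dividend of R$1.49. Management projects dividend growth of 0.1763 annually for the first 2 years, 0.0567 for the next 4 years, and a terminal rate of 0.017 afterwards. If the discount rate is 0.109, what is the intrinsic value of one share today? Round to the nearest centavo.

R$24.48

Three-stage DDM. Project D₁…D_6; terminal Gordon value at t=6 with g = 0.017; discount at r = 0.109.
D_1 = 1.7527
D_2 = 2.0617
D_3 = 2.1786
D_4 = 2.3021
D_5 = 2.4326
D_6 = 2.5706
TV_6 = 2.6143/(0.109−0.017) = 28.4160
P₀ = Σ Dₜ/(1+r)ᵗ + TV_6/(1+r)^6 = 24.4826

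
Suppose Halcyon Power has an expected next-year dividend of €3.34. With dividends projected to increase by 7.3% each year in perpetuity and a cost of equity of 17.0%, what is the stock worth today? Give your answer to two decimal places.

Gordon growth model: P₀ = D₁/(r − g), with D₁ = 3.34 given directly.
P₀ = 3.3400 / (0.17 − 0.073) = 3.3400 / 0.097 = 34.4330

€34.43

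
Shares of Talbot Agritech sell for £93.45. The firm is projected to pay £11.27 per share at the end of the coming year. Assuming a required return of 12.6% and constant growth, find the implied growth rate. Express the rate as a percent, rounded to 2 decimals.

0.54%

From P₀ = D₁/(r − g), the implied growth is g = r − D₁/P₀.
g = 0.126 − 11.27/93.45 = 0.126 − 0.12060 = 0.00540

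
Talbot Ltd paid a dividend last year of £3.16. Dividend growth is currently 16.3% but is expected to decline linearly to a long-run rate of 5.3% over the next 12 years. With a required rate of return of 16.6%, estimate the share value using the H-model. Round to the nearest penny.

H-model: P₀ = D₀[(1+g_L) + H(g_S−g_L)]/(r−g_L), with H = 12/2 = 6.
P₀ = 3.16 × [(1+0.053) + 6×(0.163−0.053)] / (0.166−0.053)
   = 3.16 × 1.7130 / 0.113 = 47.9034

£47.90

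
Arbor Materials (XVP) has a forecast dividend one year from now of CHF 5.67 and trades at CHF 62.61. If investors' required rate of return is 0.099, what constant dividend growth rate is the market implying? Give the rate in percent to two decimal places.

0.84%

From P₀ = D₁/(r − g), the implied growth is g = r − D₁/P₀.
g = 0.099 − 5.67/62.61 = 0.099 − 0.09056 = 0.00844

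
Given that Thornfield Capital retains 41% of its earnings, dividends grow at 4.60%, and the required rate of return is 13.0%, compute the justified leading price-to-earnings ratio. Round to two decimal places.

7.02

Payout ratio b = 1 − 0.41 = 0.59.
Justified leading P/E = b/(r−g) = 0.59/(0.13−0.046) = 7.0238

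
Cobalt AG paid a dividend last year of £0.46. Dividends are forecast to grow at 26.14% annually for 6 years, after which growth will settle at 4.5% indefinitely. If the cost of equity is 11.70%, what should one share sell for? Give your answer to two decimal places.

£18.16

Two-stage DDM. Project D₁…D_6 at 0.2614, terminal growth 0.045, discount at r = 0.117.
D_1 = 0.5802
D_2 = 0.7319
D_3 = 0.9232
D_4 = 1.1646
D_5 = 1.4690
D_6 = 1.8530
Terminal value at t=6: TV = D_7/(r−g) = 1.9364/(0.117−0.045) = 26.8942
P₀ = 0.5802/(1+0.117)^1 + 0.7319/(1+0.117)^2 + 0.9232/(1+0.117)^3 + 1.1646/(1+0.117)^4 + 1.4690/(1+0.117)^5 + 1.8530/(1+0.117)^6 + 26.8942/(1+0.117)^6 = 18.1619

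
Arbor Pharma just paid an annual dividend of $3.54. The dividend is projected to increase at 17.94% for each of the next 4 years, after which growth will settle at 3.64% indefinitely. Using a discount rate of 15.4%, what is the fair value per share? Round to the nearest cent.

$48.99

Two-stage DDM. Project D₁…D_4 at 0.1794, terminal growth 0.0364, discount at r = 0.154.
D_1 = 4.1751
D_2 = 4.9241
D_3 = 5.8075
D_4 = 6.8493
Terminal value at t=4: TV = D_5/(r−g) = 7.0986/(0.154−0.0364) = 60.3626
P₀ = 4.1751/(1+0.154)^1 + 4.9241/(1+0.154)^2 + 5.8075/(1+0.154)^3 + 6.8493/(1+0.154)^4 + 60.3626/(1+0.154)^4 = 48.9930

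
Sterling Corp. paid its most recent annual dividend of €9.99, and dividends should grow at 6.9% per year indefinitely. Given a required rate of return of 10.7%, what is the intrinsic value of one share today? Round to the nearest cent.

€281.03

Gordon growth model: P₀ = D₁/(r − g). D₁ = 9.99 × (1 + 0.069) = 10.6793.
P₀ = 10.6793 / (0.107 − 0.069) = 10.6793 / 0.038 = 281.0345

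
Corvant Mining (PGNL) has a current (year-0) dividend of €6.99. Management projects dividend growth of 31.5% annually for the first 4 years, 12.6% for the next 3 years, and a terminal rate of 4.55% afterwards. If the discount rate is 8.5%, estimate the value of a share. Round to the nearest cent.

Three-stage DDM. Project D₁…D_7; terminal Gordon value at t=7 with g = 0.0455; discount at r = 0.085.
D_1 = 9.1919
D_2 = 12.0873
D_3 = 15.8948
D_4 = 20.9016
D_5 = 23.5352
D_6 = 26.5007
D_7 = 29.8398
TV_7 = 31.1975/(0.085−0.0455) = 789.8094
P₀ = Σ Dₜ/(1+r)ᵗ + TV_7/(1+r)^7 = 541.2025

€541.20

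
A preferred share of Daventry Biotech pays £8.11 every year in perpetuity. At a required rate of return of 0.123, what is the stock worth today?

Zero-growth DDM (perpetuity): P₀ = D/r = 8.11 / 0.123 = 65.9350

£65.93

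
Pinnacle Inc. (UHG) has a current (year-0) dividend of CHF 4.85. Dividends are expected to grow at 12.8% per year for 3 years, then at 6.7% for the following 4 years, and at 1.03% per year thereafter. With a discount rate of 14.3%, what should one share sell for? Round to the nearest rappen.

CHF 56.87

Three-stage DDM. Project D₁…D_7; terminal Gordon value at t=7 with g = 0.0103; discount at r = 0.143.
D_1 = 5.4708
D_2 = 6.1711
D_3 = 6.9610
D_4 = 7.4273
D_5 = 7.9250
D_6 = 8.4559
D_7 = 9.0225
TV_7 = 9.1154/(0.143−0.0103) = 68.6920
P₀ = Σ Dₜ/(1+r)ᵗ + TV_7/(1+r)^7 = 56.8689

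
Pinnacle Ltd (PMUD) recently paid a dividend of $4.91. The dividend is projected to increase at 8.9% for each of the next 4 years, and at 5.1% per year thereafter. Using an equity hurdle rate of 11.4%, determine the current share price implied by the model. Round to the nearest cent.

$93.36

Two-stage DDM. Project D₁…D_4 at 0.089, terminal growth 0.051, discount at r = 0.114.
D_1 = 5.3470
D_2 = 5.8229
D_3 = 6.3411
D_4 = 6.9055
Terminal value at t=4: TV = D_5/(r−g) = 7.2576/(0.114−0.051) = 115.2007
P₀ = 5.3470/(1+0.114)^1 + 5.8229/(1+0.114)^2 + 6.3411/(1+0.114)^3 + 6.9055/(1+0.114)^4 + 115.2007/(1+0.114)^4 = 93.3648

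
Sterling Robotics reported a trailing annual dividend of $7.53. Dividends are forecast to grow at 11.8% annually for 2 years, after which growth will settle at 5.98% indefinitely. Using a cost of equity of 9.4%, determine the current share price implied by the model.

Two-stage DDM. Project D₁…D_2 at 0.118, terminal growth 0.0598, discount at r = 0.094.
D_1 = 8.4185
D_2 = 9.4119
Terminal value at t=2: TV = D_3/(r−g) = 9.9748/(0.094−0.0598) = 291.6597
P₀ = 8.4185/(1+0.094)^1 + 9.4119/(1+0.094)^2 + 291.6597/(1+0.094)^2 = 259.2515

$259.25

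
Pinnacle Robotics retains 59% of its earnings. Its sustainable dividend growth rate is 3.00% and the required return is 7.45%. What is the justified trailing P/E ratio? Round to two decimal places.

Payout ratio b = 1 − 0.59 = 0.41.
Justified trailing P/E = b(1+g)/(r−g) = 0.41×(1+0.03)/(0.0745−0.03) = 9.4899

9.49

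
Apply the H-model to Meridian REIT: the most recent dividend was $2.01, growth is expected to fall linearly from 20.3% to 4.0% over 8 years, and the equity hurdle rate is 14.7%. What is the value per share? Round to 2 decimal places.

H-model: P₀ = D₀[(1+g_L) + H(g_S−g_L)]/(r−g_L), with H = 8/2 = 4.
P₀ = 2.01 × [(1+0.04) + 4×(0.203−0.04)] / (0.147−0.04)
   = 2.01 × 1.6920 / 0.107 = 31.7843

$31.78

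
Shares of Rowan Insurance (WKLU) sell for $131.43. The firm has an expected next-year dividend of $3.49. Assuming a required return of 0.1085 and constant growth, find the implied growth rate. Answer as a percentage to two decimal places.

From P₀ = D₁/(r − g), the implied growth is g = r − D₁/P₀.
g = 0.1085 − 3.49/131.43 = 0.1085 − 0.02655 = 0.08195

8.19%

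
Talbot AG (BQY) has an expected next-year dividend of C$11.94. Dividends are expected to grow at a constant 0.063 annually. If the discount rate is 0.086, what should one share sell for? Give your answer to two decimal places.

C$519.13

Gordon growth model: P₀ = D₁/(r − g), with D₁ = 11.94 given directly.
P₀ = 11.9400 / (0.086 − 0.063) = 11.9400 / 0.023 = 519.1304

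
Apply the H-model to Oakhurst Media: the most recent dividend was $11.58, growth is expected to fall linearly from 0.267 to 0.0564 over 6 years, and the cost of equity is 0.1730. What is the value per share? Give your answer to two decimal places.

$167.66

H-model: P₀ = D₀[(1+g_L) + H(g_S−g_L)]/(r−g_L), with H = 6/2 = 3.
P₀ = 11.58 × [(1+0.0564) + 3×(0.267−0.0564)] / (0.173−0.0564)
   = 11.58 × 1.6882 / 0.1166 = 167.6617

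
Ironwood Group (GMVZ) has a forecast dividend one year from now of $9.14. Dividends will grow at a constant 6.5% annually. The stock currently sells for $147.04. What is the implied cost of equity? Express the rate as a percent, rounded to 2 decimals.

12.72%

Rearranging the constant-growth DDM: r = D₁/P₀ + g.
r = 9.1400 / 147.04 + 0.065 = 0.06216 + 0.065 = 0.12716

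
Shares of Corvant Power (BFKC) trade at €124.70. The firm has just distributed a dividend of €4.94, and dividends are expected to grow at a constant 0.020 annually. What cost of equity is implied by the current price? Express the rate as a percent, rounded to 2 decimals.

Rearranging the constant-growth DDM: r = D₁/P₀ + g.
D₁ = 4.94 × (1 + 0.02) = 5.0388.
r = 5.0388 / 124.70 + 0.02 = 0.04041 + 0.02 = 0.06041

6.04%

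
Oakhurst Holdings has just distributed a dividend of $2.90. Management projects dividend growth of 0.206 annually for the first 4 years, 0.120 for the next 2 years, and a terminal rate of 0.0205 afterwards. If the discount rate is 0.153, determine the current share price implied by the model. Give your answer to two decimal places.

$44.87

Three-stage DDM. Project D₁…D_6; terminal Gordon value at t=6 with g = 0.0205; discount at r = 0.153.
D_1 = 3.4974
D_2 = 4.2179
D_3 = 5.0867
D_4 = 6.1346
D_5 = 6.8708
D_6 = 7.6953
TV_6 = 7.8530/(0.153−0.0205) = 59.2680
P₀ = Σ Dₜ/(1+r)ᵗ + TV_6/(1+r)^6 = 44.8686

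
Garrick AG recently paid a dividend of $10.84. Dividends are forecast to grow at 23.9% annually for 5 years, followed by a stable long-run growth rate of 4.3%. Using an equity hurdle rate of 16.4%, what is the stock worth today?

$193.30

Two-stage DDM. Project D₁…D_5 at 0.239, terminal growth 0.043, discount at r = 0.164.
D_1 = 13.4308
D_2 = 16.6407
D_3 = 20.6178
D_4 = 25.5455
D_5 = 31.6509
Terminal value at t=5: TV = D_6/(r−g) = 33.0119/(0.164−0.043) = 272.8254
P₀ = 13.4308/(1+0.164)^1 + 16.6407/(1+0.164)^2 + 20.6178/(1+0.164)^3 + 25.5455/(1+0.164)^4 + 31.6509/(1+0.164)^5 + 272.8254/(1+0.164)^5 = 193.3006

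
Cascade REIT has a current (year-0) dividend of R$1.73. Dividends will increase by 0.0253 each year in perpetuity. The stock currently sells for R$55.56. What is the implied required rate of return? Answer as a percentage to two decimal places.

Rearranging the constant-growth DDM: r = D₁/P₀ + g.
D₁ = 1.73 × (1 + 0.0253) = 1.7738.
r = 1.7738 / 55.56 + 0.0253 = 0.03193 + 0.0253 = 0.05723

5.72%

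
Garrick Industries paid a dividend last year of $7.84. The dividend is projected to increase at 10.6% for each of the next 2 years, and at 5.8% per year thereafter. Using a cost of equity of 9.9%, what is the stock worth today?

Two-stage DDM. Project D₁…D_2 at 0.106, terminal growth 0.058, discount at r = 0.099.
D_1 = 8.6710
D_2 = 9.5902
Terminal value at t=2: TV = D_3/(r−g) = 10.1464/(0.099−0.058) = 247.4732
P₀ = 8.6710/(1+0.099)^1 + 9.5902/(1+0.099)^2 + 247.4732/(1+0.099)^2 = 220.7258

$220.73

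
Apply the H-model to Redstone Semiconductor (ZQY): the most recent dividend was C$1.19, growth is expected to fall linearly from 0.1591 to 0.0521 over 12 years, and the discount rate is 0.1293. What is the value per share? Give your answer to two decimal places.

C$26.11

H-model: P₀ = D₀[(1+g_L) + H(g_S−g_L)]/(r−g_L), with H = 12/2 = 6.
P₀ = 1.19 × [(1+0.0521) + 6×(0.1591−0.0521)] / (0.1293−0.0521)
   = 1.19 × 1.6941 / 0.0772 = 26.1137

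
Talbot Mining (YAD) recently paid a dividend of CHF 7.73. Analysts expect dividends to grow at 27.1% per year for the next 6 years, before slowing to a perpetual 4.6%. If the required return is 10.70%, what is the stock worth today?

CHF 380.98

Two-stage DDM. Project D₁…D_6 at 0.271, terminal growth 0.046, discount at r = 0.107.
D_1 = 9.8248
D_2 = 12.4874
D_3 = 15.8714
D_4 = 20.1726
D_5 = 25.6394
D_6 = 32.5876
Terminal value at t=6: TV = D_7/(r−g) = 34.0867/(0.107−0.046) = 558.7977
P₀ = 9.8248/(1+0.107)^1 + 12.4874/(1+0.107)^2 + 15.8714/(1+0.107)^3 + 20.1726/(1+0.107)^4 + 25.6394/(1+0.107)^5 + 32.5876/(1+0.107)^6 + 558.7977/(1+0.107)^6 = 380.9757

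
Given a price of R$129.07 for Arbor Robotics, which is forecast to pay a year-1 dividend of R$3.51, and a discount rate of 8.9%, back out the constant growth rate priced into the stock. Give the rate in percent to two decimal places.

From P₀ = D₁/(r − g), the implied growth is g = r − D₁/P₀.
g = 0.089 − 3.51/129.07 = 0.089 − 0.02719 = 0.06181

6.18%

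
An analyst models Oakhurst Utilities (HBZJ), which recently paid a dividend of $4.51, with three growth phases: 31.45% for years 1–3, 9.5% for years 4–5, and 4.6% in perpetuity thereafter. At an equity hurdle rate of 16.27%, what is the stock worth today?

$81.11

Three-stage DDM. Project D₁…D_5; terminal Gordon value at t=5 with g = 0.046; discount at r = 0.1627.
D_1 = 5.9284
D_2 = 7.7929
D_3 = 10.2437
D_4 = 11.2169
D_5 = 12.2825
TV_5 = 12.8475/(0.1627−0.046) = 110.0899
P₀ = Σ Dₜ/(1+r)ᵗ + TV_5/(1+r)^5 = 81.1078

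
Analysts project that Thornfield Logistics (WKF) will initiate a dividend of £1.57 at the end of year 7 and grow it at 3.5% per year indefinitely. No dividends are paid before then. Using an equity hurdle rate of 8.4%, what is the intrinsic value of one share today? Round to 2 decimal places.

£19.75

Deferred-dividend DDM. At t=6 the remaining stream is a growing perpetuity with first payment D_7 = 1.57.
V_6 = D_7/(r−g) = 1.57/(0.084−0.035) = 32.0408
P₀ = V_6/(1+r)^6 = 32.0408/(1+0.084)^6 = 19.7482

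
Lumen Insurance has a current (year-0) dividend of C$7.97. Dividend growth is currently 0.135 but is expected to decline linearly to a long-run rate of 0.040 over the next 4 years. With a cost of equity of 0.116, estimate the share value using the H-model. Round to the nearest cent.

H-model: P₀ = D₀[(1+g_L) + H(g_S−g_L)]/(r−g_L), with H = 4/2 = 2.
P₀ = 7.97 × [(1+0.04) + 2×(0.135−0.04)] / (0.116−0.04)
   = 7.97 × 1.2300 / 0.076 = 128.9882

C$128.99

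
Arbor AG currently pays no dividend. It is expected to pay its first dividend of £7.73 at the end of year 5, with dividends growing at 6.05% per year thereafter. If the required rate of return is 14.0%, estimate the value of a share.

Deferred-dividend DDM. At t=4 the remaining stream is a growing perpetuity with first payment D_5 = 7.73.
V_4 = D_5/(r−g) = 7.73/(0.14−0.0605) = 97.2327
P₀ = V_4/(1+r)^4 = 97.2327/(1+0.14)^4 = 57.5696

£57.57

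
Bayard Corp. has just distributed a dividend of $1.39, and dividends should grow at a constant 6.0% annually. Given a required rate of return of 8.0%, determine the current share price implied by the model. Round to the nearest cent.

Gordon growth model: P₀ = D₁/(r − g). D₁ = 1.39 × (1 + 0.06) = 1.4734.
P₀ = 1.4734 / (0.08 − 0.06) = 1.4734 / 0.02 = 73.6700

$73.67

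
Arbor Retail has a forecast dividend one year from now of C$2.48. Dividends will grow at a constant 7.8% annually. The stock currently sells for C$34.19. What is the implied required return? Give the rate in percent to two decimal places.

15.05%

Rearranging the constant-growth DDM: r = D₁/P₀ + g.
r = 2.4800 / 34.19 + 0.078 = 0.07254 + 0.078 = 0.15054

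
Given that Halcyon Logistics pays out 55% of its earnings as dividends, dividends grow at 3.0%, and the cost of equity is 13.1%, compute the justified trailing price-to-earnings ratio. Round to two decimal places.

Justified trailing P/E = b(1+g)/(r−g) = 0.55×(1+0.03)/(0.131−0.03) = 5.6089

5.61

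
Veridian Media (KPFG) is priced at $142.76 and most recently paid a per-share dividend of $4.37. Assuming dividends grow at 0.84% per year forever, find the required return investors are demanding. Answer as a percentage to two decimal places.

3.93%

Rearranging the constant-growth DDM: r = D₁/P₀ + g.
D₁ = 4.37 × (1 + 0.0084) = 4.4067.
r = 4.4067 / 142.76 + 0.0084 = 0.03087 + 0.0084 = 0.03927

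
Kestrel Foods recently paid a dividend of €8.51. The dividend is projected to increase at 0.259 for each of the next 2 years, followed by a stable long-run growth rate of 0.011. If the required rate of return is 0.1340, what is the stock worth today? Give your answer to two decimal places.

Two-stage DDM. Project D₁…D_2 at 0.259, terminal growth 0.011, discount at r = 0.134.
D_1 = 10.7141
D_2 = 13.4890
Terminal value at t=2: TV = D_3/(r−g) = 13.6374/(0.134−0.011) = 110.8733
P₀ = 10.7141/(1+0.134)^1 + 13.4890/(1+0.134)^2 + 110.8733/(1+0.134)^2 = 106.1562

€106.16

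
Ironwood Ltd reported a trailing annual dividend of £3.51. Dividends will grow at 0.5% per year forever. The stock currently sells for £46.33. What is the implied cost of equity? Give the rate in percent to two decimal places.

Rearranging the constant-growth DDM: r = D₁/P₀ + g.
D₁ = 3.51 × (1 + 0.005) = 3.5275.
r = 3.5275 / 46.33 + 0.005 = 0.07614 + 0.005 = 0.08114

8.11%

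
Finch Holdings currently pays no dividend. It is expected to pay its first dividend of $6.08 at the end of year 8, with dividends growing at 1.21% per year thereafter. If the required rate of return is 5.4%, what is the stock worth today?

$100.42

Deferred-dividend DDM. At t=7 the remaining stream is a growing perpetuity with first payment D_8 = 6.08.
V_7 = D_8/(r−g) = 6.08/(0.054−0.0121) = 145.1074
P₀ = V_7/(1+r)^7 = 145.1074/(1+0.054)^7 = 100.4165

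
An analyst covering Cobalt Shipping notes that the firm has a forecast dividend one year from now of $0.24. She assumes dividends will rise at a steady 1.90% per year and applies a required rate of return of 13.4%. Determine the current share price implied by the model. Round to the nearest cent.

Gordon growth model: P₀ = D₁/(r − g), with D₁ = 0.24 given directly.
P₀ = 0.2400 / (0.134 − 0.019) = 0.2400 / 0.115 = 2.0870

$2.09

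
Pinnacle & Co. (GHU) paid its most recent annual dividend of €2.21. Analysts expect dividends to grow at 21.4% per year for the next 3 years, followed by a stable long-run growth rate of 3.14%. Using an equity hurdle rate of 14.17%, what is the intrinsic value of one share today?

€32.35

Two-stage DDM. Project D₁…D_3 at 0.214, terminal growth 0.0314, discount at r = 0.1417.
D_1 = 2.6829
D_2 = 3.2571
D_3 = 3.9541
Terminal value at t=3: TV = D_4/(r−g) = 4.0783/(0.1417−0.0314) = 36.9743
P₀ = 2.6829/(1+0.1417)^1 + 3.2571/(1+0.1417)^2 + 3.9541/(1+0.1417)^3 + 36.9743/(1+0.1417)^3 = 32.3510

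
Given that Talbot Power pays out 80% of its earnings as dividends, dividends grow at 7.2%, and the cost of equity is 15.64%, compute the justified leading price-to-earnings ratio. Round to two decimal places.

9.48

Justified leading P/E = b/(r−g) = 0.80/(0.1564−0.072) = 9.4787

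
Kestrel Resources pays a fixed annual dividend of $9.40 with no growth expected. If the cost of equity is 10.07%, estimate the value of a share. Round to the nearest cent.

$93.35

Zero-growth DDM (perpetuity): P₀ = D/r = 9.40 / 0.1007 = 93.3466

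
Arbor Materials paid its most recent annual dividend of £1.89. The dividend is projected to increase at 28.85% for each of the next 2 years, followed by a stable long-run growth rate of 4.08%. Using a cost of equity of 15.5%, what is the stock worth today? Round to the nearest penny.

Two-stage DDM. Project D₁…D_2 at 0.2885, terminal growth 0.0408, discount at r = 0.155.
D_1 = 2.4353
D_2 = 3.1378
Terminal value at t=2: TV = D_3/(r−g) = 3.2659/(0.155−0.0408) = 28.5977
P₀ = 2.4353/(1+0.155)^1 + 3.1378/(1+0.155)^2 + 28.5977/(1+0.155)^2 = 25.8978

£25.90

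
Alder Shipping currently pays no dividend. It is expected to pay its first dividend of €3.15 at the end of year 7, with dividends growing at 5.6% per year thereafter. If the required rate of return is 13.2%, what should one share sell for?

€19.70

Deferred-dividend DDM. At t=6 the remaining stream is a growing perpetuity with first payment D_7 = 3.15.
V_6 = D_7/(r−g) = 3.15/(0.132−0.056) = 41.4474
P₀ = V_6/(1+r)^6 = 41.4474/(1+0.132)^6 = 19.6978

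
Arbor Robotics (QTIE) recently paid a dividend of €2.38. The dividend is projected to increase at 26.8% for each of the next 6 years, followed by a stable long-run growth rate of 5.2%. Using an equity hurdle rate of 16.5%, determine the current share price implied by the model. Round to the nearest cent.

Two-stage DDM. Project D₁…D_6 at 0.268, terminal growth 0.052, discount at r = 0.165.
D_1 = 3.0178
D_2 = 3.8266
D_3 = 4.8522
D_4 = 6.1525
D_5 = 7.8014
D_6 = 9.8922
Terminal value at t=6: TV = D_7/(r−g) = 10.4066/(0.165−0.052) = 92.0937
P₀ = 3.0178/(1+0.165)^1 + 3.8266/(1+0.165)^2 + 4.8522/(1+0.165)^3 + 6.1525/(1+0.165)^4 + 7.8014/(1+0.165)^5 + 9.8922/(1+0.165)^6 + 92.0937/(1+0.165)^6 = 56.2468

€56.25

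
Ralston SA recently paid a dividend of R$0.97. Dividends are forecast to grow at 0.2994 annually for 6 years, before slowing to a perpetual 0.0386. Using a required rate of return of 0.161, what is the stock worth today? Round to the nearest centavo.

Two-stage DDM. Project D₁…D_6 at 0.2994, terminal growth 0.0386, discount at r = 0.161.
D_1 = 1.2604
D_2 = 1.6378
D_3 = 2.1281
D_4 = 2.7653
D_5 = 3.5932
D_6 = 4.6691
Terminal value at t=6: TV = D_7/(r−g) = 4.8493/(0.161−0.0386) = 39.6183
P₀ = 1.2604/(1+0.161)^1 + 1.6378/(1+0.161)^2 + 2.1281/(1+0.161)^3 + 2.7653/(1+0.161)^4 + 3.5932/(1+0.161)^5 + 4.6691/(1+0.161)^6 + 39.6183/(1+0.161)^6 = 24.9697

R$24.97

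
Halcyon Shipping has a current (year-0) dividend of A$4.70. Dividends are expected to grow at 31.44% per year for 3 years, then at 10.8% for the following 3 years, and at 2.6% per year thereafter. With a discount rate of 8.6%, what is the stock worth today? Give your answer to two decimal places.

A$198.26

Three-stage DDM. Project D₁…D_6; terminal Gordon value at t=6 with g = 0.026; discount at r = 0.086.
D_1 = 6.1777
D_2 = 8.1199
D_3 = 10.6729
D_4 = 11.8255
D_5 = 13.1027
D_6 = 14.5178
TV_6 = 14.8952/(0.086−0.026) = 248.2538
P₀ = Σ Dₜ/(1+r)ᵗ + TV_6/(1+r)^6 = 198.2583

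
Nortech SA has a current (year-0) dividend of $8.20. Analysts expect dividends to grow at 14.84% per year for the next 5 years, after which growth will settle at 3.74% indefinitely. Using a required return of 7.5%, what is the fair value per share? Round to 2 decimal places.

$364.97

Two-stage DDM. Project D₁…D_5 at 0.1484, terminal growth 0.0374, discount at r = 0.075.
D_1 = 9.4169
D_2 = 10.8143
D_3 = 12.4192
D_4 = 14.2622
D_5 = 16.3787
Terminal value at t=5: TV = D_6/(r−g) = 16.9913/(0.075−0.0374) = 451.8957
P₀ = 9.4169/(1+0.075)^1 + 10.8143/(1+0.075)^2 + 12.4192/(1+0.075)^3 + 14.2622/(1+0.075)^4 + 16.3787/(1+0.075)^5 + 451.8957/(1+0.075)^5 = 364.9750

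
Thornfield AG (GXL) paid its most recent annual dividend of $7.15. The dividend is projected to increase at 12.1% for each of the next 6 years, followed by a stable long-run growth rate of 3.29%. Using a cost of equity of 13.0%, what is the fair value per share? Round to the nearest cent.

Two-stage DDM. Project D₁…D_6 at 0.121, terminal growth 0.0329, discount at r = 0.13.
D_1 = 8.0152
D_2 = 8.9850
D_3 = 10.0722
D_4 = 11.2909
D_5 = 12.6571
D_6 = 14.1886
Terminal value at t=6: TV = D_7/(r−g) = 14.6554/(0.13−0.0329) = 150.9311
P₀ = 8.0152/(1+0.13)^1 + 8.9850/(1+0.13)^2 + 10.0722/(1+0.13)^3 + 11.2909/(1+0.13)^4 + 12.6571/(1+0.13)^5 + 14.1886/(1+0.13)^6 + 150.9311/(1+0.13)^6 = 114.2149

$114.21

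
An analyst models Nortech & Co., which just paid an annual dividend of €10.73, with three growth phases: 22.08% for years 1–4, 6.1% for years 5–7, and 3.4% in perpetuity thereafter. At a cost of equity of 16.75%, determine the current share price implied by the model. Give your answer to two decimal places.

€154.50

Three-stage DDM. Project D₁…D_7; terminal Gordon value at t=7 with g = 0.034; discount at r = 0.1675.
D_1 = 13.0992
D_2 = 15.9915
D_3 = 19.5224
D_4 = 23.8330
D_5 = 25.2868
D_6 = 26.8293
D_7 = 28.4658
TV_7 = 29.4337/(0.1675−0.034) = 220.4770
P₀ = Σ Dₜ/(1+r)ᵗ + TV_7/(1+r)^7 = 154.4970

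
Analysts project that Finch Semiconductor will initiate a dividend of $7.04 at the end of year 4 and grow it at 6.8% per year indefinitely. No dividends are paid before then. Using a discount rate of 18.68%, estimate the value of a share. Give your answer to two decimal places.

$35.45

Deferred-dividend DDM. At t=3 the remaining stream is a growing perpetuity with first payment D_4 = 7.04.
V_3 = D_4/(r−g) = 7.04/(0.1868−0.068) = 59.2593
P₀ = V_3/(1+r)^3 = 59.2593/(1+0.1868)^3 = 35.4506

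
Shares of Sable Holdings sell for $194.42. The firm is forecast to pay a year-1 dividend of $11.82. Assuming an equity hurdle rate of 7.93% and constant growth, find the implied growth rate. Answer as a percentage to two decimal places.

1.85%

From P₀ = D₁/(r − g), the implied growth is g = r − D₁/P₀.
g = 0.0793 − 11.82/194.42 = 0.0793 − 0.06080 = 0.01850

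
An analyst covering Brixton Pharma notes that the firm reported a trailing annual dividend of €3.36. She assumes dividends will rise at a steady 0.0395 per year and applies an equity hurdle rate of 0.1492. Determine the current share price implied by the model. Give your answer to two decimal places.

Gordon growth model: P₀ = D₁/(r − g). D₁ = 3.36 × (1 + 0.0395) = 3.4927.
P₀ = 3.4927 / (0.1492 − 0.0395) = 3.4927 / 0.1097 = 31.8388

€31.84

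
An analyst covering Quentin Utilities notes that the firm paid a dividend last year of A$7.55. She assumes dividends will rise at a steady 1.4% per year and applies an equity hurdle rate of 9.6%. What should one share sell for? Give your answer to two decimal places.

Gordon growth model: P₀ = D₁/(r − g). D₁ = 7.55 × (1 + 0.014) = 7.6557.
P₀ = 7.6557 / (0.096 − 0.014) = 7.6557 / 0.082 = 93.3622

A$93.36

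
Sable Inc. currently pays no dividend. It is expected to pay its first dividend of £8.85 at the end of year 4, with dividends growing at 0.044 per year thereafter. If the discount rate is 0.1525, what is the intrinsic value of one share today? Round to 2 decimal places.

£53.28

Deferred-dividend DDM. At t=3 the remaining stream is a growing perpetuity with first payment D_4 = 8.85.
V_3 = D_4/(r−g) = 8.85/(0.1525−0.044) = 81.5668
P₀ = V_3/(1+r)^3 = 81.5668/(1+0.1525)^3 = 53.2833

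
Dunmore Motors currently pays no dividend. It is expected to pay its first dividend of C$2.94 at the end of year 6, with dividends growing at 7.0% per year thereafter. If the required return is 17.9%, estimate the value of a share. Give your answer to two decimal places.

Deferred-dividend DDM. At t=5 the remaining stream is a growing perpetuity with first payment D_6 = 2.94.
V_5 = D_6/(r−g) = 2.94/(0.179−0.07) = 26.9725
P₀ = V_5/(1+r)^5 = 26.9725/(1+0.179)^5 = 11.8400

C$11.84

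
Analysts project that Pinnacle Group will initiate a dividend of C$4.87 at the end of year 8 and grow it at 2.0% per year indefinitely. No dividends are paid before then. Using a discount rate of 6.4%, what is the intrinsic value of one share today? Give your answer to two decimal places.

Deferred-dividend DDM. At t=7 the remaining stream is a growing perpetuity with first payment D_8 = 4.87.
V_7 = D_8/(r−g) = 4.87/(0.064−0.02) = 110.6818
P₀ = V_7/(1+r)^7 = 110.6818/(1+0.064)^7 = 71.6943

C$71.69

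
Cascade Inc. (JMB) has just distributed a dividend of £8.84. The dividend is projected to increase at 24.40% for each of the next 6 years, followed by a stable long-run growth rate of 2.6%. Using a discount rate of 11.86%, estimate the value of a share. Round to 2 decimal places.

£263.50

Two-stage DDM. Project D₁…D_6 at 0.244, terminal growth 0.026, discount at r = 0.1186.
D_1 = 10.9970
D_2 = 13.6802
D_3 = 17.0182
D_4 = 21.1706
D_5 = 26.3363
D_6 = 32.7623
Terminal value at t=6: TV = D_7/(r−g) = 33.6141/(0.1186−0.026) = 363.0036
P₀ = 10.9970/(1+0.1186)^1 + 13.6802/(1+0.1186)^2 + 17.0182/(1+0.1186)^3 + 21.1706/(1+0.1186)^4 + 26.3363/(1+0.1186)^5 + 32.7623/(1+0.1186)^6 + 363.0036/(1+0.1186)^6 = 263.5000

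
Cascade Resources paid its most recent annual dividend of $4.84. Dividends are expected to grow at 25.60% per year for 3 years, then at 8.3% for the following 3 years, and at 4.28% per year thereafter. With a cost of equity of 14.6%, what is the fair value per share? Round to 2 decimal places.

Three-stage DDM. Project D₁…D_6; terminal Gordon value at t=6 with g = 0.0428; discount at r = 0.146.
D_1 = 6.0790
D_2 = 7.6353
D_3 = 9.5899
D_4 = 10.3859
D_5 = 11.2479
D_6 = 12.1815
TV_6 = 12.7028/(0.146−0.0428) = 123.0895
P₀ = Σ Dₜ/(1+r)ᵗ + TV_6/(1+r)^6 = 88.9189

$88.92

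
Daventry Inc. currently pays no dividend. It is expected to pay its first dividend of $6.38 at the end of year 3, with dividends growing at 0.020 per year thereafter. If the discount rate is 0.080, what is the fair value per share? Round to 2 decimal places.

$91.16

Deferred-dividend DDM. At t=2 the remaining stream is a growing perpetuity with first payment D_3 = 6.38.
V_2 = D_3/(r−g) = 6.38/(0.08−0.02) = 106.3333
P₀ = V_2/(1+r)^2 = 106.3333/(1+0.08)^2 = 91.1637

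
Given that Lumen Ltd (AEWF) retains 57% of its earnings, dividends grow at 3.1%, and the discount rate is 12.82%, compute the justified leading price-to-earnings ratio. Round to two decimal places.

Payout ratio b = 1 − 0.57 = 0.43.
Justified leading P/E = b/(r−g) = 0.43/(0.1282−0.031) = 4.4239

4.42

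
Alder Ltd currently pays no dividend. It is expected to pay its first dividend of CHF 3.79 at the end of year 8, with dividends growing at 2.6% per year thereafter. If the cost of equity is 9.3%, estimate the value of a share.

Deferred-dividend DDM. At t=7 the remaining stream is a growing perpetuity with first payment D_8 = 3.79.
V_7 = D_8/(r−g) = 3.79/(0.093−0.026) = 56.5672
P₀ = V_7/(1+r)^7 = 56.5672/(1+0.093)^7 = 30.3545

CHF 30.35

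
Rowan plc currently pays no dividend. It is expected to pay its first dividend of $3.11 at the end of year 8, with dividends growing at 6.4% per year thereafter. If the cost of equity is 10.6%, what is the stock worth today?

$36.58

Deferred-dividend DDM. At t=7 the remaining stream is a growing perpetuity with first payment D_8 = 3.11.
V_7 = D_8/(r−g) = 3.11/(0.106−0.064) = 74.0476
P₀ = V_7/(1+r)^7 = 74.0476/(1+0.106)^7 = 36.5784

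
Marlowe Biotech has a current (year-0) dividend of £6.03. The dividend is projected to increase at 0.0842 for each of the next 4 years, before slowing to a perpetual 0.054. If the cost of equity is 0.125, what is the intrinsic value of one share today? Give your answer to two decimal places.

£99.23

Two-stage DDM. Project D₁…D_4 at 0.0842, terminal growth 0.054, discount at r = 0.125.
D_1 = 6.5377
D_2 = 7.0882
D_3 = 7.6850
D_4 = 8.3321
Terminal value at t=4: TV = D_5/(r−g) = 8.7820/(0.125−0.054) = 123.6907
P₀ = 6.5377/(1+0.125)^1 + 7.0882/(1+0.125)^2 + 7.6850/(1+0.125)^3 + 8.3321/(1+0.125)^4 + 123.6907/(1+0.125)^4 = 99.2305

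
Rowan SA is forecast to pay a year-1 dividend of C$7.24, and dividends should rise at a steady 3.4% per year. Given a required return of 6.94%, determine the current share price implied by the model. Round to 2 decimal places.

C$204.52

Gordon growth model: P₀ = D₁/(r − g), with D₁ = 7.24 given directly.
P₀ = 7.2400 / (0.0694 − 0.034) = 7.2400 / 0.0354 = 204.5198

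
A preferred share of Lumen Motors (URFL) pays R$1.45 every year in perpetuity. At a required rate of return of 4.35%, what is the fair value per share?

R$33.33

Zero-growth DDM (perpetuity): P₀ = D/r = 1.45 / 0.0435 = 33.3333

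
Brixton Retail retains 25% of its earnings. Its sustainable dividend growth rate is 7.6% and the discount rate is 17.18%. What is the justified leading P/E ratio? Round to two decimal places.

7.83

Payout ratio b = 1 − 0.25 = 0.75.
Justified leading P/E = b/(r−g) = 0.75/(0.1718−0.076) = 7.8288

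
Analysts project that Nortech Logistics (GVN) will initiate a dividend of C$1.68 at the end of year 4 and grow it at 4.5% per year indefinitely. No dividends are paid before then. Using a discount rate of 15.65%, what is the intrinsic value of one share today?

C$9.74

Deferred-dividend DDM. At t=3 the remaining stream is a growing perpetuity with first payment D_4 = 1.68.
V_3 = D_4/(r−g) = 1.68/(0.1565−0.045) = 15.0673
P₀ = V_3/(1+r)^3 = 15.0673/(1+0.1565)^3 = 9.7409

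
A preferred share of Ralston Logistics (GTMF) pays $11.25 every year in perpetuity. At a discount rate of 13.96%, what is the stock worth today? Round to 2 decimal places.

$80.59

Zero-growth DDM (perpetuity): P₀ = D/r = 11.25 / 0.1396 = 80.5874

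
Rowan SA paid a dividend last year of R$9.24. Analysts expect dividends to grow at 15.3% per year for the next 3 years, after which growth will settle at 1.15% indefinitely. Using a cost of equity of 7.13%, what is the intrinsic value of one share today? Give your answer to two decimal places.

R$227.01

Two-stage DDM. Project D₁…D_3 at 0.153, terminal growth 0.0115, discount at r = 0.0713.
D_1 = 10.6537
D_2 = 12.2837
D_3 = 14.1632
Terminal value at t=3: TV = D_4/(r−g) = 14.3260/(0.0713−0.0115) = 239.5657
P₀ = 10.6537/(1+0.0713)^1 + 12.2837/(1+0.0713)^2 + 14.1632/(1+0.0713)^3 + 239.5657/(1+0.0713)^3 = 227.0130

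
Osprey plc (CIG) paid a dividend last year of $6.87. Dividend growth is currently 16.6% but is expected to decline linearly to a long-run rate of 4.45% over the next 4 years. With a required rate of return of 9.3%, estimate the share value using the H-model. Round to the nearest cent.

$182.37

H-model: P₀ = D₀[(1+g_L) + H(g_S−g_L)]/(r−g_L), with H = 4/2 = 2.
P₀ = 6.87 × [(1+0.0445) + 2×(0.166−0.0445)] / (0.093−0.0445)
   = 6.87 × 1.2875 / 0.0485 = 182.3737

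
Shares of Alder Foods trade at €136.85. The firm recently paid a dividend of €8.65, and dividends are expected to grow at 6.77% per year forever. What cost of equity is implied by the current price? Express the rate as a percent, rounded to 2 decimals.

Rearranging the constant-growth DDM: r = D₁/P₀ + g.
D₁ = 8.65 × (1 + 0.0677) = 9.2356.
r = 9.2356 / 136.85 + 0.0677 = 0.06749 + 0.0677 = 0.13519

13.52%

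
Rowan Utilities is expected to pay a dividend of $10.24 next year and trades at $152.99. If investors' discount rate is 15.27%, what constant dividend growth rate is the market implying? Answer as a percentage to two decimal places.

8.58%

From P₀ = D₁/(r − g), the implied growth is g = r − D₁/P₀.
g = 0.1527 − 10.24/152.99 = 0.1527 − 0.06693 = 0.08577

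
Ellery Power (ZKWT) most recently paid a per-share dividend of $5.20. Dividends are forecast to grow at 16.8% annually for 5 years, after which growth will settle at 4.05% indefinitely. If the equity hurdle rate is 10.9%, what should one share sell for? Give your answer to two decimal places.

$132.81

Two-stage DDM. Project D₁…D_5 at 0.168, terminal growth 0.0405, discount at r = 0.109.
D_1 = 6.0736
D_2 = 7.0940
D_3 = 8.2858
D_4 = 9.6778
D_5 = 11.3036
Terminal value at t=5: TV = D_6/(r−g) = 11.7614/(0.109−0.0405) = 171.6995
P₀ = 6.0736/(1+0.109)^1 + 7.0940/(1+0.109)^2 + 8.2858/(1+0.109)^3 + 9.6778/(1+0.109)^4 + 11.3036/(1+0.109)^5 + 171.6995/(1+0.109)^5 = 132.8116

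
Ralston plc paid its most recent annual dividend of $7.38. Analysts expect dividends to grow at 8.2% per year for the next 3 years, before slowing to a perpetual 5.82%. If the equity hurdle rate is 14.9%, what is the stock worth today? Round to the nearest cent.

Two-stage DDM. Project D₁…D_3 at 0.082, terminal growth 0.0582, discount at r = 0.149.
D_1 = 7.9852
D_2 = 8.6399
D_3 = 9.3484
Terminal value at t=3: TV = D_4/(r−g) = 9.8925/(0.149−0.0582) = 108.9482
P₀ = 7.9852/(1+0.149)^1 + 8.6399/(1+0.149)^2 + 9.3484/(1+0.149)^3 + 108.9482/(1+0.149)^3 = 91.4793

$91.48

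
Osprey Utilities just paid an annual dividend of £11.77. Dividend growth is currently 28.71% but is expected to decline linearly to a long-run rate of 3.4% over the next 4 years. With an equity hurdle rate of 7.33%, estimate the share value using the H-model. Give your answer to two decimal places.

£461.28

H-model: P₀ = D₀[(1+g_L) + H(g_S−g_L)]/(r−g_L), with H = 4/2 = 2.
P₀ = 11.77 × [(1+0.034) + 2×(0.2871−0.034)] / (0.0733−0.034)
   = 11.77 × 1.5402 / 0.0393 = 461.2762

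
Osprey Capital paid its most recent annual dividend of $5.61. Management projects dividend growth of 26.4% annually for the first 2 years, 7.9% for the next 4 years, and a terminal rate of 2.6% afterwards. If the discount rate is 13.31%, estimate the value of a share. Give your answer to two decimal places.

$92.98

Three-stage DDM. Project D₁…D_6; terminal Gordon value at t=6 with g = 0.026; discount at r = 0.1331.
D_1 = 7.0910
D_2 = 8.9631
D_3 = 9.6712
D_4 = 10.4352
D_5 = 11.2596
D_6 = 12.1491
TV_6 = 12.4649/(0.1331−0.026) = 116.3860
P₀ = Σ Dₜ/(1+r)ᵗ + TV_6/(1+r)^6 = 92.9765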